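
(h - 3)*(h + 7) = h^2 + 4*h - 21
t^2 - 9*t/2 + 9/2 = (t - 3)*(t - 3/2)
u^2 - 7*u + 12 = (u - 4)*(u - 3)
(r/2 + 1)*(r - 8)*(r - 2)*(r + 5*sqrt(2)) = r^4/2 - 4*r^3 + 5*sqrt(2)*r^3/2 - 20*sqrt(2)*r^2 - 2*r^2 - 10*sqrt(2)*r + 16*r + 80*sqrt(2)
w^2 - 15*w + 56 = (w - 8)*(w - 7)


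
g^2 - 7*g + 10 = (g - 5)*(g - 2)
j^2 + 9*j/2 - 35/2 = (j - 5/2)*(j + 7)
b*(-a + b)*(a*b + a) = -a^2*b^2 - a^2*b + a*b^3 + a*b^2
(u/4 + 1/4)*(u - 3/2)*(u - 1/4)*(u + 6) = u^4/4 + 21*u^3/16 - 47*u^2/32 - 63*u/32 + 9/16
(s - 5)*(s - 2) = s^2 - 7*s + 10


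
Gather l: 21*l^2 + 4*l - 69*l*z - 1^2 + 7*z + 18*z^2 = 21*l^2 + l*(4 - 69*z) + 18*z^2 + 7*z - 1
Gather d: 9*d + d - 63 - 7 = 10*d - 70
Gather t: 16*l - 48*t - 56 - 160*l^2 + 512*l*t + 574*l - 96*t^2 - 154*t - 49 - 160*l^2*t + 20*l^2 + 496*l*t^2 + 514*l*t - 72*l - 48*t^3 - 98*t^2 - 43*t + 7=-140*l^2 + 518*l - 48*t^3 + t^2*(496*l - 194) + t*(-160*l^2 + 1026*l - 245) - 98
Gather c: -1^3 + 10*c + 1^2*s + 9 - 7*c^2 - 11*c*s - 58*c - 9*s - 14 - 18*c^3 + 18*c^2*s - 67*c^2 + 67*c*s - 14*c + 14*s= -18*c^3 + c^2*(18*s - 74) + c*(56*s - 62) + 6*s - 6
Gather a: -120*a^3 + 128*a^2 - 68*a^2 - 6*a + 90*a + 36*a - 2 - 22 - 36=-120*a^3 + 60*a^2 + 120*a - 60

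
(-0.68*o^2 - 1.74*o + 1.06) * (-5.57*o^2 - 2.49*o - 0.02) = 3.7876*o^4 + 11.385*o^3 - 1.558*o^2 - 2.6046*o - 0.0212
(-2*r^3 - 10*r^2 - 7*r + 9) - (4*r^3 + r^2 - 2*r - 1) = -6*r^3 - 11*r^2 - 5*r + 10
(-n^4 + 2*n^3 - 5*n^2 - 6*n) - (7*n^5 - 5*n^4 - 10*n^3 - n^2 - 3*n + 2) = -7*n^5 + 4*n^4 + 12*n^3 - 4*n^2 - 3*n - 2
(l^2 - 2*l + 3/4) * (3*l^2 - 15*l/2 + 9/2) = 3*l^4 - 27*l^3/2 + 87*l^2/4 - 117*l/8 + 27/8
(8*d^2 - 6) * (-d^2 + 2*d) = -8*d^4 + 16*d^3 + 6*d^2 - 12*d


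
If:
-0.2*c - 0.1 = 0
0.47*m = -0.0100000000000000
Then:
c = -0.50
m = -0.02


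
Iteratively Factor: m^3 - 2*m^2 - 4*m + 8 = (m - 2)*(m^2 - 4) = (m - 2)^2*(m + 2)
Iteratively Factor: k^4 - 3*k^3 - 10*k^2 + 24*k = (k - 4)*(k^3 + k^2 - 6*k) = (k - 4)*(k + 3)*(k^2 - 2*k) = (k - 4)*(k - 2)*(k + 3)*(k)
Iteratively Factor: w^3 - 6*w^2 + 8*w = (w - 2)*(w^2 - 4*w) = w*(w - 2)*(w - 4)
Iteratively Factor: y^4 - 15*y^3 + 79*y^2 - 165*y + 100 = (y - 5)*(y^3 - 10*y^2 + 29*y - 20) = (y - 5)^2*(y^2 - 5*y + 4) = (y - 5)^2*(y - 4)*(y - 1)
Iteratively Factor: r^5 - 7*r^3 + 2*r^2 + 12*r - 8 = (r + 2)*(r^4 - 2*r^3 - 3*r^2 + 8*r - 4) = (r - 2)*(r + 2)*(r^3 - 3*r + 2) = (r - 2)*(r - 1)*(r + 2)*(r^2 + r - 2) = (r - 2)*(r - 1)*(r + 2)^2*(r - 1)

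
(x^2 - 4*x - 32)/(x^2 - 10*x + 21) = (x^2 - 4*x - 32)/(x^2 - 10*x + 21)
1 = 1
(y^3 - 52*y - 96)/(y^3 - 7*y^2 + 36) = (y^2 - 2*y - 48)/(y^2 - 9*y + 18)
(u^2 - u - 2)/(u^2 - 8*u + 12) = (u + 1)/(u - 6)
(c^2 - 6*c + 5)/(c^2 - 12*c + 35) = (c - 1)/(c - 7)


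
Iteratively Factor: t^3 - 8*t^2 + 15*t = (t - 3)*(t^2 - 5*t) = t*(t - 3)*(t - 5)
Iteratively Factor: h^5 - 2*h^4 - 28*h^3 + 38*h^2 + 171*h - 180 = (h + 3)*(h^4 - 5*h^3 - 13*h^2 + 77*h - 60) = (h + 3)*(h + 4)*(h^3 - 9*h^2 + 23*h - 15) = (h - 5)*(h + 3)*(h + 4)*(h^2 - 4*h + 3) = (h - 5)*(h - 3)*(h + 3)*(h + 4)*(h - 1)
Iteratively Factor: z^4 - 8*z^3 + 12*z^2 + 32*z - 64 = (z - 2)*(z^3 - 6*z^2 + 32) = (z - 4)*(z - 2)*(z^2 - 2*z - 8) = (z - 4)*(z - 2)*(z + 2)*(z - 4)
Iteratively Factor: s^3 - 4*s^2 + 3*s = (s)*(s^2 - 4*s + 3) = s*(s - 3)*(s - 1)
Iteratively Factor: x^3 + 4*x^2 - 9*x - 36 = (x - 3)*(x^2 + 7*x + 12) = (x - 3)*(x + 3)*(x + 4)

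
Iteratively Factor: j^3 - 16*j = (j)*(j^2 - 16) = j*(j + 4)*(j - 4)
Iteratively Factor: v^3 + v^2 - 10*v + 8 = (v + 4)*(v^2 - 3*v + 2) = (v - 1)*(v + 4)*(v - 2)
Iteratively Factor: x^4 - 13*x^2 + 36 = (x + 2)*(x^3 - 2*x^2 - 9*x + 18) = (x + 2)*(x + 3)*(x^2 - 5*x + 6) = (x - 3)*(x + 2)*(x + 3)*(x - 2)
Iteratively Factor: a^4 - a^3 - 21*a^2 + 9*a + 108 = (a + 3)*(a^3 - 4*a^2 - 9*a + 36) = (a - 3)*(a + 3)*(a^2 - a - 12) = (a - 3)*(a + 3)^2*(a - 4)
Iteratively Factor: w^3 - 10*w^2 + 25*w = (w - 5)*(w^2 - 5*w) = (w - 5)^2*(w)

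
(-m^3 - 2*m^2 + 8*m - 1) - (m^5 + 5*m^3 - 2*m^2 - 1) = -m^5 - 6*m^3 + 8*m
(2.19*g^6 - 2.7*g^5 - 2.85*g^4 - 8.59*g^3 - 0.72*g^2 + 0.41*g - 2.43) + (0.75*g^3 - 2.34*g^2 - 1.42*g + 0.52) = 2.19*g^6 - 2.7*g^5 - 2.85*g^4 - 7.84*g^3 - 3.06*g^2 - 1.01*g - 1.91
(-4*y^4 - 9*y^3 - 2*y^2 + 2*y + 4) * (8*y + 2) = -32*y^5 - 80*y^4 - 34*y^3 + 12*y^2 + 36*y + 8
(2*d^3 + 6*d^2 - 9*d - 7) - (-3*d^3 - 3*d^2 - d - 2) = 5*d^3 + 9*d^2 - 8*d - 5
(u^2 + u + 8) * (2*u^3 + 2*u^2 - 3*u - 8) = 2*u^5 + 4*u^4 + 15*u^3 + 5*u^2 - 32*u - 64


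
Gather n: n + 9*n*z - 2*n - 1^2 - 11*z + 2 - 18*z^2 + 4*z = n*(9*z - 1) - 18*z^2 - 7*z + 1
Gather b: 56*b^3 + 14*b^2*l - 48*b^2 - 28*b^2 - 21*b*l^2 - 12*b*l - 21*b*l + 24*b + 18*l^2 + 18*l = 56*b^3 + b^2*(14*l - 76) + b*(-21*l^2 - 33*l + 24) + 18*l^2 + 18*l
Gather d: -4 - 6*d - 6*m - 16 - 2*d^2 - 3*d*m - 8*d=-2*d^2 + d*(-3*m - 14) - 6*m - 20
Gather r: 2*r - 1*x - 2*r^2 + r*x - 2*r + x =-2*r^2 + r*x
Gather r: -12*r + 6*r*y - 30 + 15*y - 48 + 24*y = r*(6*y - 12) + 39*y - 78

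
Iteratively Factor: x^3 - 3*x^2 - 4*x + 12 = (x - 3)*(x^2 - 4) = (x - 3)*(x - 2)*(x + 2)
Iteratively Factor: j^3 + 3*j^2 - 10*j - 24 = (j + 4)*(j^2 - j - 6) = (j - 3)*(j + 4)*(j + 2)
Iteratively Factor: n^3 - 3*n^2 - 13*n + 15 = (n - 5)*(n^2 + 2*n - 3) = (n - 5)*(n - 1)*(n + 3)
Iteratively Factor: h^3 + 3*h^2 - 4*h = (h + 4)*(h^2 - h) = h*(h + 4)*(h - 1)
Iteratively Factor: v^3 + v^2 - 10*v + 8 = (v - 1)*(v^2 + 2*v - 8) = (v - 2)*(v - 1)*(v + 4)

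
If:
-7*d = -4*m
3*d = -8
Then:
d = -8/3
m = -14/3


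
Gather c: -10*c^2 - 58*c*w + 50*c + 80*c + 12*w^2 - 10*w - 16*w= -10*c^2 + c*(130 - 58*w) + 12*w^2 - 26*w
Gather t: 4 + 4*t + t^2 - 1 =t^2 + 4*t + 3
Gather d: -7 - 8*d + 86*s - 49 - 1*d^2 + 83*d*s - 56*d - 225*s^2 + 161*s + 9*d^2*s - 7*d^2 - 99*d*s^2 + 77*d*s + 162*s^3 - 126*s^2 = d^2*(9*s - 8) + d*(-99*s^2 + 160*s - 64) + 162*s^3 - 351*s^2 + 247*s - 56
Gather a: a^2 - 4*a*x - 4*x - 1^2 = a^2 - 4*a*x - 4*x - 1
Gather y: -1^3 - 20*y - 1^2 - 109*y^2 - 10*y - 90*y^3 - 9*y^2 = -90*y^3 - 118*y^2 - 30*y - 2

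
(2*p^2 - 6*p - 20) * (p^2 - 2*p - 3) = 2*p^4 - 10*p^3 - 14*p^2 + 58*p + 60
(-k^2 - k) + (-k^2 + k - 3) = -2*k^2 - 3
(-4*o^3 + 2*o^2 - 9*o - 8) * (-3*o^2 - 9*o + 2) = 12*o^5 + 30*o^4 + o^3 + 109*o^2 + 54*o - 16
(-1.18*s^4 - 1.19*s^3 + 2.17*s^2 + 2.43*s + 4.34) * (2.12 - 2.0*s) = 2.36*s^5 - 0.1216*s^4 - 6.8628*s^3 - 0.2596*s^2 - 3.5284*s + 9.2008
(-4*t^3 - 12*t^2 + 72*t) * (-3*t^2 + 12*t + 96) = 12*t^5 - 12*t^4 - 744*t^3 - 288*t^2 + 6912*t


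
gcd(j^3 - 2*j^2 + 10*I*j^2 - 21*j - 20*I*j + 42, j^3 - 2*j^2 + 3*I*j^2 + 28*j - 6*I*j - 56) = j^2 + j*(-2 + 7*I) - 14*I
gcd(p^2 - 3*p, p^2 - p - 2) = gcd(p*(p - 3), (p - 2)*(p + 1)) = 1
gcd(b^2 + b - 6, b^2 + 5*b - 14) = b - 2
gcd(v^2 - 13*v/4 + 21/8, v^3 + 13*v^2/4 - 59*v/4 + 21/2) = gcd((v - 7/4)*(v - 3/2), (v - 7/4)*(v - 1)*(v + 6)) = v - 7/4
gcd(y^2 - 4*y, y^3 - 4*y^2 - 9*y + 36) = y - 4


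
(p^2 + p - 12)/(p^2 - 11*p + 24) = (p + 4)/(p - 8)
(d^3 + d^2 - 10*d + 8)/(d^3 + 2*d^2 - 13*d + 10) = (d + 4)/(d + 5)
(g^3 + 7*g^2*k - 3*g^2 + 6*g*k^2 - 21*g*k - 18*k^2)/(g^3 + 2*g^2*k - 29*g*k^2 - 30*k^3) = (g - 3)/(g - 5*k)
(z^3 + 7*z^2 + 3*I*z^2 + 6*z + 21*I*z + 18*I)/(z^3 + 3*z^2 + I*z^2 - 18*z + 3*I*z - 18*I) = (z^2 + z*(1 + 3*I) + 3*I)/(z^2 + z*(-3 + I) - 3*I)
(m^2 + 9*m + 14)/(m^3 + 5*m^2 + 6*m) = (m + 7)/(m*(m + 3))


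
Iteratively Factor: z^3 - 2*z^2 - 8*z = (z)*(z^2 - 2*z - 8) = z*(z + 2)*(z - 4)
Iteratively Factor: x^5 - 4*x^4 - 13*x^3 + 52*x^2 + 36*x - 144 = (x + 2)*(x^4 - 6*x^3 - x^2 + 54*x - 72) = (x + 2)*(x + 3)*(x^3 - 9*x^2 + 26*x - 24) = (x - 2)*(x + 2)*(x + 3)*(x^2 - 7*x + 12) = (x - 3)*(x - 2)*(x + 2)*(x + 3)*(x - 4)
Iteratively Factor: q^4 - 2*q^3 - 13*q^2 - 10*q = (q + 2)*(q^3 - 4*q^2 - 5*q) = (q - 5)*(q + 2)*(q^2 + q) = q*(q - 5)*(q + 2)*(q + 1)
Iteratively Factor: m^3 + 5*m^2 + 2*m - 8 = (m + 2)*(m^2 + 3*m - 4) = (m + 2)*(m + 4)*(m - 1)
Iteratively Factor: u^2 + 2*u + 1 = (u + 1)*(u + 1)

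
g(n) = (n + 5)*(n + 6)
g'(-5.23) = 0.54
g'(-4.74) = 1.52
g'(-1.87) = 7.26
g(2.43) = 62.63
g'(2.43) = 15.86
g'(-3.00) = 5.00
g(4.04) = 90.76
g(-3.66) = 3.14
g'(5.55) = 22.10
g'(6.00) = 23.00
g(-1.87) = 12.93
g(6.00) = 132.00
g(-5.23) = -0.18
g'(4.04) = 19.08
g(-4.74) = 0.33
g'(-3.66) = 3.68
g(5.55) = 121.85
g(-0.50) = 24.75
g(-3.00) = 6.00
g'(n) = 2*n + 11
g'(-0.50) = 10.00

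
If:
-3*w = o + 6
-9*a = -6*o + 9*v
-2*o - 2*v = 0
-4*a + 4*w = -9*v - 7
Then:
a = -5/51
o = -1/17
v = 1/17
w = -101/51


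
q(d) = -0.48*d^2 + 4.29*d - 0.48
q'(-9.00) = 12.93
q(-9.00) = -77.97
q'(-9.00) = 12.93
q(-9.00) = -77.97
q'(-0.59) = 4.86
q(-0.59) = -3.18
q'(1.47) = 2.88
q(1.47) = 4.79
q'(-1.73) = 5.95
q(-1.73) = -9.34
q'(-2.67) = 6.85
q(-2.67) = -15.36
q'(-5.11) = 9.20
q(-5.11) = -34.94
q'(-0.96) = 5.21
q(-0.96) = -5.04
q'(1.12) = 3.21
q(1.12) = 3.72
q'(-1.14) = 5.38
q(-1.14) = -5.99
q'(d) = 4.29 - 0.96*d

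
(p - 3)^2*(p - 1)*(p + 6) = p^4 - p^3 - 27*p^2 + 81*p - 54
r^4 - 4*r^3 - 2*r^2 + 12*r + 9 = (r - 3)^2*(r + 1)^2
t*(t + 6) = t^2 + 6*t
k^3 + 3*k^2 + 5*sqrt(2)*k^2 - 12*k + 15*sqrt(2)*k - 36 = (k + 3)*(k - sqrt(2))*(k + 6*sqrt(2))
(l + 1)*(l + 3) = l^2 + 4*l + 3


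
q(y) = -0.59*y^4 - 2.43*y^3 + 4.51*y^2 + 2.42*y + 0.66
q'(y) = -2.36*y^3 - 7.29*y^2 + 9.02*y + 2.42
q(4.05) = -235.72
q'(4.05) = -237.40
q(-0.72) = 2.00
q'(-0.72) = -6.97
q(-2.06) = 25.43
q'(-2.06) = -26.47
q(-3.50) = 63.09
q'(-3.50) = -17.27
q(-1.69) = 16.37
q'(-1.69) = -22.25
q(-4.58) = 58.03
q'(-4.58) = 34.92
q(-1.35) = 9.63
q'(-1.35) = -17.24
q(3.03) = -67.93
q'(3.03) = -102.83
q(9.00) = -5254.71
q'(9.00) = -2227.33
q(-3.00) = 51.81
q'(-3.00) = -26.53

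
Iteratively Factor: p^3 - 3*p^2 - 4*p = (p)*(p^2 - 3*p - 4) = p*(p + 1)*(p - 4)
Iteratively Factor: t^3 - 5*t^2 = (t - 5)*(t^2) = t*(t - 5)*(t)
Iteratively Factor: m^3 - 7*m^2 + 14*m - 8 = (m - 2)*(m^2 - 5*m + 4) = (m - 4)*(m - 2)*(m - 1)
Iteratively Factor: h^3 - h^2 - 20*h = (h)*(h^2 - h - 20) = h*(h + 4)*(h - 5)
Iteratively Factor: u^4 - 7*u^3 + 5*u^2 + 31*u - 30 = (u - 5)*(u^3 - 2*u^2 - 5*u + 6) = (u - 5)*(u + 2)*(u^2 - 4*u + 3) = (u - 5)*(u - 3)*(u + 2)*(u - 1)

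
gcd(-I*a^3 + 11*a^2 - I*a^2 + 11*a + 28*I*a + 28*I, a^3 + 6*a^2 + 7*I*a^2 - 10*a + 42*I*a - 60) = 1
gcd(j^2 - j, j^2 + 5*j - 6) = j - 1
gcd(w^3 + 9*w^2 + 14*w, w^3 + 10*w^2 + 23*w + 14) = w^2 + 9*w + 14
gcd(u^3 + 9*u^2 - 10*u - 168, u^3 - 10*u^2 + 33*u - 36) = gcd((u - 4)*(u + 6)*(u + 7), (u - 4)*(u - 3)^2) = u - 4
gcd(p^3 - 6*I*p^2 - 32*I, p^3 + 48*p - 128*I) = p^2 - 8*I*p - 16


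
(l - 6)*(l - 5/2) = l^2 - 17*l/2 + 15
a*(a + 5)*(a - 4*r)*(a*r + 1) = a^4*r - 4*a^3*r^2 + 5*a^3*r + a^3 - 20*a^2*r^2 - 4*a^2*r + 5*a^2 - 20*a*r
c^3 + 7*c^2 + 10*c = c*(c + 2)*(c + 5)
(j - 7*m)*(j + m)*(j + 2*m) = j^3 - 4*j^2*m - 19*j*m^2 - 14*m^3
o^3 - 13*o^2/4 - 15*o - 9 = (o - 6)*(o + 3/4)*(o + 2)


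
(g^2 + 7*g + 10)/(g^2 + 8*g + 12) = (g + 5)/(g + 6)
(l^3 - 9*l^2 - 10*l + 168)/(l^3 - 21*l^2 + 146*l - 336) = (l + 4)/(l - 8)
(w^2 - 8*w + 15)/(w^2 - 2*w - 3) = (w - 5)/(w + 1)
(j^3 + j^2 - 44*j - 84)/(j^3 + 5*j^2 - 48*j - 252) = (j + 2)/(j + 6)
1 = 1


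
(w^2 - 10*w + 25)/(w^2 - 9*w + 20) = (w - 5)/(w - 4)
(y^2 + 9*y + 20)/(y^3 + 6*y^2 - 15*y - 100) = (y + 4)/(y^2 + y - 20)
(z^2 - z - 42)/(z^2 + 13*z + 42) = (z - 7)/(z + 7)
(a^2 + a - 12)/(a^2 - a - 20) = (a - 3)/(a - 5)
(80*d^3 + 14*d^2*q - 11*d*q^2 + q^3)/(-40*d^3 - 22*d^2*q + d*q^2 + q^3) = (-8*d + q)/(4*d + q)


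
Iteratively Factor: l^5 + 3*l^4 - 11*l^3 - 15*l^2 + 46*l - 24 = (l - 1)*(l^4 + 4*l^3 - 7*l^2 - 22*l + 24) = (l - 1)^2*(l^3 + 5*l^2 - 2*l - 24) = (l - 1)^2*(l + 3)*(l^2 + 2*l - 8) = (l - 2)*(l - 1)^2*(l + 3)*(l + 4)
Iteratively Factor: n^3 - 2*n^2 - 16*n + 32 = (n - 2)*(n^2 - 16) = (n - 2)*(n + 4)*(n - 4)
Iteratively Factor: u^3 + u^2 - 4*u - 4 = (u - 2)*(u^2 + 3*u + 2) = (u - 2)*(u + 1)*(u + 2)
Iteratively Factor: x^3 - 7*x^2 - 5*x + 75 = (x - 5)*(x^2 - 2*x - 15) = (x - 5)*(x + 3)*(x - 5)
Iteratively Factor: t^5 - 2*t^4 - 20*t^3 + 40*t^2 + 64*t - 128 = (t + 4)*(t^4 - 6*t^3 + 4*t^2 + 24*t - 32) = (t - 4)*(t + 4)*(t^3 - 2*t^2 - 4*t + 8) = (t - 4)*(t - 2)*(t + 4)*(t^2 - 4) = (t - 4)*(t - 2)*(t + 2)*(t + 4)*(t - 2)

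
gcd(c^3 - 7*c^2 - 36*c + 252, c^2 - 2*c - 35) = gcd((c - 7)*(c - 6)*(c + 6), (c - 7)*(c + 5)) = c - 7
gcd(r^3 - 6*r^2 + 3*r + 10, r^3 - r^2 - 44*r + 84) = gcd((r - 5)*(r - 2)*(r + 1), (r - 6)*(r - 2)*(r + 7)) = r - 2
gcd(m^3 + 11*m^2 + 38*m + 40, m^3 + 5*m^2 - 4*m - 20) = m^2 + 7*m + 10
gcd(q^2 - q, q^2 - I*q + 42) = 1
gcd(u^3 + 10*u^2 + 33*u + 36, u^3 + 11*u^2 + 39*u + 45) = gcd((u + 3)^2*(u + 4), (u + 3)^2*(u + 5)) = u^2 + 6*u + 9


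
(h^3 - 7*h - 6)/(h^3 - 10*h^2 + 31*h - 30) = (h^2 + 3*h + 2)/(h^2 - 7*h + 10)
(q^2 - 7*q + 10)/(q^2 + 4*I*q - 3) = (q^2 - 7*q + 10)/(q^2 + 4*I*q - 3)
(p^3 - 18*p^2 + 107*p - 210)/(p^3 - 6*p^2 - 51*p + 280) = (p^2 - 13*p + 42)/(p^2 - p - 56)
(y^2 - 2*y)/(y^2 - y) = (y - 2)/(y - 1)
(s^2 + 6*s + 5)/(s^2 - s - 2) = (s + 5)/(s - 2)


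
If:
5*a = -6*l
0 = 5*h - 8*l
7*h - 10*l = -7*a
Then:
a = 0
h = 0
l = 0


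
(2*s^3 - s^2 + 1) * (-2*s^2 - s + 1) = -4*s^5 + 3*s^3 - 3*s^2 - s + 1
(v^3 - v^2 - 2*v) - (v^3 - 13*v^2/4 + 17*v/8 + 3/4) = 9*v^2/4 - 33*v/8 - 3/4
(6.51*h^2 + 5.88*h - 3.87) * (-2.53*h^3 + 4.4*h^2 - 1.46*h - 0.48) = -16.4703*h^5 + 13.7676*h^4 + 26.1585*h^3 - 28.7376*h^2 + 2.8278*h + 1.8576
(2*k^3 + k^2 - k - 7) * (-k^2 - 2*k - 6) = -2*k^5 - 5*k^4 - 13*k^3 + 3*k^2 + 20*k + 42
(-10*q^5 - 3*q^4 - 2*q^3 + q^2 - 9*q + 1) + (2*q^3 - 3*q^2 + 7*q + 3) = -10*q^5 - 3*q^4 - 2*q^2 - 2*q + 4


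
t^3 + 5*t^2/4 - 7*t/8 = t*(t - 1/2)*(t + 7/4)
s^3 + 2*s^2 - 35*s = s*(s - 5)*(s + 7)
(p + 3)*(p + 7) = p^2 + 10*p + 21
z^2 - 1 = (z - 1)*(z + 1)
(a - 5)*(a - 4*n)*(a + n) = a^3 - 3*a^2*n - 5*a^2 - 4*a*n^2 + 15*a*n + 20*n^2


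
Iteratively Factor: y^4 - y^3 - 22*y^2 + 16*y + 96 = (y - 4)*(y^3 + 3*y^2 - 10*y - 24) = (y - 4)*(y - 3)*(y^2 + 6*y + 8) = (y - 4)*(y - 3)*(y + 4)*(y + 2)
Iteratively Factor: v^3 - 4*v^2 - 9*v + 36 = (v - 3)*(v^2 - v - 12) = (v - 4)*(v - 3)*(v + 3)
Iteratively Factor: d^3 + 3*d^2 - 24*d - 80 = (d - 5)*(d^2 + 8*d + 16) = (d - 5)*(d + 4)*(d + 4)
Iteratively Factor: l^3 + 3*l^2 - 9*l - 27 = (l + 3)*(l^2 - 9) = (l + 3)^2*(l - 3)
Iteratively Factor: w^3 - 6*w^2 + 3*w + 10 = (w - 2)*(w^2 - 4*w - 5) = (w - 5)*(w - 2)*(w + 1)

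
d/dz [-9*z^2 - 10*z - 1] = -18*z - 10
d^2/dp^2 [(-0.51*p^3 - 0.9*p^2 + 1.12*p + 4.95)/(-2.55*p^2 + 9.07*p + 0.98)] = (-3.5527136788005e-15*p^5 + 1.4210854715202e-14*p^4 + 113.524878*p^3 - 152.430534*p^2 + 673.061994*p - 817.523426)/(16.581375*p^6 - 176.933025*p^5 + 610.209135*p^4 - 610.147063*p^3 - 234.511746*p^2 - 26.132484*p - 0.941192)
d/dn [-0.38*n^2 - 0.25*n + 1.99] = -0.76*n - 0.25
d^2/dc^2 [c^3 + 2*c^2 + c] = 6*c + 4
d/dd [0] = 0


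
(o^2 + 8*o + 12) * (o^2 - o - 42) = o^4 + 7*o^3 - 38*o^2 - 348*o - 504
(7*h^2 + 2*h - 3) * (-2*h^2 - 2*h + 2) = -14*h^4 - 18*h^3 + 16*h^2 + 10*h - 6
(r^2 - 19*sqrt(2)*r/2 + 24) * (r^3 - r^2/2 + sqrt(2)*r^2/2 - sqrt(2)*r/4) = r^5 - 9*sqrt(2)*r^4 - r^4/2 + 9*sqrt(2)*r^3/2 + 29*r^3/2 - 29*r^2/4 + 12*sqrt(2)*r^2 - 6*sqrt(2)*r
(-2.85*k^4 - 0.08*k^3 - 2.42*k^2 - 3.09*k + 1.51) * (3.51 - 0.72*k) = 2.052*k^5 - 9.9459*k^4 + 1.4616*k^3 - 6.2694*k^2 - 11.9331*k + 5.3001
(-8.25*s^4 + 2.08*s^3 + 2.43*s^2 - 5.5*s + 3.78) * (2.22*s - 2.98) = -18.315*s^5 + 29.2026*s^4 - 0.8038*s^3 - 19.4514*s^2 + 24.7816*s - 11.2644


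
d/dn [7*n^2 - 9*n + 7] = 14*n - 9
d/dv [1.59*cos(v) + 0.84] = -1.59*sin(v)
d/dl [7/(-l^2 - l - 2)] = 7*(2*l + 1)/(l^2 + l + 2)^2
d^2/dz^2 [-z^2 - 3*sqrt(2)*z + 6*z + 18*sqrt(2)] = -2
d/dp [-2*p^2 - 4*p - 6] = -4*p - 4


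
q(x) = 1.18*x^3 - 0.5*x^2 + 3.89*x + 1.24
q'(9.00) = 281.63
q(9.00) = 855.97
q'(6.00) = 125.33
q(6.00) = 261.46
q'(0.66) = 4.77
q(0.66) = 3.93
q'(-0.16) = 4.14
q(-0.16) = 0.60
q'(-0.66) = 6.09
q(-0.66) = -1.88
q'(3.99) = 56.26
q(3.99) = 83.76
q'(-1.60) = 14.55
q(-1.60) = -11.10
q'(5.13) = 91.92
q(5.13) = 167.34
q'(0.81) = 5.40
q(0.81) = 4.69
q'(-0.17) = 4.16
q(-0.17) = 0.56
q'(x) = 3.54*x^2 - 1.0*x + 3.89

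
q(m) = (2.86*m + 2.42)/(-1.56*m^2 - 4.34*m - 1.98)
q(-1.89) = -4.59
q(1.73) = -0.52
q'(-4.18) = 0.42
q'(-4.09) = 0.46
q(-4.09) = 0.90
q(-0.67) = 2.21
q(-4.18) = 0.86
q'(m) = (2.86*m + 2.42)*(3.12*m + 4.34)/(-1.56*m^2 - 4.34*m - 1.98)^2 + 2.86/(-1.56*m^2 - 4.34*m - 1.98) = (4.4616*m^2 + 7.5504*m + 4.84)/(2.4336*m^4 + 13.5408*m^3 + 25.0132*m^2 + 17.1864*m + 3.9204)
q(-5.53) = 0.52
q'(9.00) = 0.02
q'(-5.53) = 0.15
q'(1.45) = 0.19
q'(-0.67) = 34.47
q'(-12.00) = 0.02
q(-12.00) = 0.18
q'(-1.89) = 15.40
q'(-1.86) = 12.89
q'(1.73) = 0.16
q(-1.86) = -4.17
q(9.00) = -0.17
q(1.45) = -0.57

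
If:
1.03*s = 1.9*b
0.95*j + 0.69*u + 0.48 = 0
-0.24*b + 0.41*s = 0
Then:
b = 0.00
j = -0.726315789473684*u - 0.505263157894737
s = 0.00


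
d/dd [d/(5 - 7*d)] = 5/(7*d - 5)^2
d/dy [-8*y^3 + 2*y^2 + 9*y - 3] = -24*y^2 + 4*y + 9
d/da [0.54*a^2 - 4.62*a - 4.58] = 1.08*a - 4.62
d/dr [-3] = 0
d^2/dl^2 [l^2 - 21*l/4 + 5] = 2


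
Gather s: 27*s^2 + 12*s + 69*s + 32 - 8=27*s^2 + 81*s + 24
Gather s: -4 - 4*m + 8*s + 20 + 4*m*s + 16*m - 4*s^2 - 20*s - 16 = 12*m - 4*s^2 + s*(4*m - 12)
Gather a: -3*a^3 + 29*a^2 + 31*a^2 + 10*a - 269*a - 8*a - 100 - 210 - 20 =-3*a^3 + 60*a^2 - 267*a - 330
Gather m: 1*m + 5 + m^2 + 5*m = m^2 + 6*m + 5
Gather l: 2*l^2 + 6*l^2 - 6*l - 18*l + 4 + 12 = 8*l^2 - 24*l + 16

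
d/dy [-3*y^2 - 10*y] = -6*y - 10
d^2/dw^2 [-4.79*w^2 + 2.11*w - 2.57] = -9.58000000000000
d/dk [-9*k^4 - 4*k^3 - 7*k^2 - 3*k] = -36*k^3 - 12*k^2 - 14*k - 3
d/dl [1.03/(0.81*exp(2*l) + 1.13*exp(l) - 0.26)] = (-1.6686*exp(l) - 1.1639)*exp(l)/(0.81*exp(2*l) + 1.13*exp(l) - 0.26)^2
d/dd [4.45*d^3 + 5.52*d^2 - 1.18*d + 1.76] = 13.35*d^2 + 11.04*d - 1.18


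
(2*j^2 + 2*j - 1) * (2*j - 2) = 4*j^3 - 6*j + 2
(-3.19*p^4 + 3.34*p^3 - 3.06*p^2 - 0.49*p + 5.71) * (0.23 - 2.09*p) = 6.6671*p^5 - 7.7143*p^4 + 7.1636*p^3 + 0.3203*p^2 - 12.0466*p + 1.3133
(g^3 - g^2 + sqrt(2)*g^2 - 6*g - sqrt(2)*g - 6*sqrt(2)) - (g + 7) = g^3 - g^2 + sqrt(2)*g^2 - 7*g - sqrt(2)*g - 6*sqrt(2) - 7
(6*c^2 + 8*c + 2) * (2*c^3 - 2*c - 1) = 12*c^5 + 16*c^4 - 8*c^3 - 22*c^2 - 12*c - 2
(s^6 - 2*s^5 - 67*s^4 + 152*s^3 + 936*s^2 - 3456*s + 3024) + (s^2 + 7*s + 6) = s^6 - 2*s^5 - 67*s^4 + 152*s^3 + 937*s^2 - 3449*s + 3030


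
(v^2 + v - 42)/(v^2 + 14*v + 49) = (v - 6)/(v + 7)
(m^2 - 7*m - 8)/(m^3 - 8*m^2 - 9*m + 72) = (m + 1)/(m^2 - 9)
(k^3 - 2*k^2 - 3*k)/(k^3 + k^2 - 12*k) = (k + 1)/(k + 4)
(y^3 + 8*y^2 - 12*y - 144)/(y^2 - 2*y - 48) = (y^2 + 2*y - 24)/(y - 8)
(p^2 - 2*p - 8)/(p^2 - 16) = (p + 2)/(p + 4)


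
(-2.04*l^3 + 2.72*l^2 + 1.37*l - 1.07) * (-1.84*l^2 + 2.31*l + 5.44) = 3.7536*l^5 - 9.7172*l^4 - 7.3352*l^3 + 19.9303*l^2 + 4.9811*l - 5.8208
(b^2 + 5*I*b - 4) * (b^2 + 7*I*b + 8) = b^4 + 12*I*b^3 - 31*b^2 + 12*I*b - 32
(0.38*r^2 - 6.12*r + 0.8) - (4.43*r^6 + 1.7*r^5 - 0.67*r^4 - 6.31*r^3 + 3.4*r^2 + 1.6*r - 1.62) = -4.43*r^6 - 1.7*r^5 + 0.67*r^4 + 6.31*r^3 - 3.02*r^2 - 7.72*r + 2.42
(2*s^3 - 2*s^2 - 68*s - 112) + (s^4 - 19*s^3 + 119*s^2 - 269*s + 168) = s^4 - 17*s^3 + 117*s^2 - 337*s + 56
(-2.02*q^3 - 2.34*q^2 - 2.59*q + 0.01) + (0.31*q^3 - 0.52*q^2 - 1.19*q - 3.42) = -1.71*q^3 - 2.86*q^2 - 3.78*q - 3.41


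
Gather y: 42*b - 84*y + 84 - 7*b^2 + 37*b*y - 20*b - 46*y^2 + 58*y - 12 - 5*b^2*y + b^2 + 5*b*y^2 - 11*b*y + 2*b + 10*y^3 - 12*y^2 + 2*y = -6*b^2 + 24*b + 10*y^3 + y^2*(5*b - 58) + y*(-5*b^2 + 26*b - 24) + 72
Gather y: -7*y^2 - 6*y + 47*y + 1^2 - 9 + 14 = -7*y^2 + 41*y + 6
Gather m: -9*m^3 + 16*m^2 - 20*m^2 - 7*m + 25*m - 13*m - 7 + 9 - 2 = -9*m^3 - 4*m^2 + 5*m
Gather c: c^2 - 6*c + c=c^2 - 5*c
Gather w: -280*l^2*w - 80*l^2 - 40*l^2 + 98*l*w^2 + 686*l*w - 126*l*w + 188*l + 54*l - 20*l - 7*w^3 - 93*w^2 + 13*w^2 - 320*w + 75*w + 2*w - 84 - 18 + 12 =-120*l^2 + 222*l - 7*w^3 + w^2*(98*l - 80) + w*(-280*l^2 + 560*l - 243) - 90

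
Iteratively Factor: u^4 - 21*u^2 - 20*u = (u - 5)*(u^3 + 5*u^2 + 4*u) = (u - 5)*(u + 4)*(u^2 + u) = u*(u - 5)*(u + 4)*(u + 1)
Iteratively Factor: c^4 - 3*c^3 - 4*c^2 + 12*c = (c)*(c^3 - 3*c^2 - 4*c + 12) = c*(c + 2)*(c^2 - 5*c + 6) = c*(c - 2)*(c + 2)*(c - 3)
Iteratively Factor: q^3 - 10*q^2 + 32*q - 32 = (q - 4)*(q^2 - 6*q + 8) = (q - 4)^2*(q - 2)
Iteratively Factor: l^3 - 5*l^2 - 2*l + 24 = (l - 4)*(l^2 - l - 6) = (l - 4)*(l - 3)*(l + 2)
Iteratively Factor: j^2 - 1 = (j + 1)*(j - 1)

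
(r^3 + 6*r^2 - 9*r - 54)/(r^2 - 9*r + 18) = (r^2 + 9*r + 18)/(r - 6)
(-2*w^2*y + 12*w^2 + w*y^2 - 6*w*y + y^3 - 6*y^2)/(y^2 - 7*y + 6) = (-2*w^2 + w*y + y^2)/(y - 1)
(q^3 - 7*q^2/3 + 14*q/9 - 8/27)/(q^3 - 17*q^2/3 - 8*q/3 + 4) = (9*q^2 - 15*q + 4)/(9*(q^2 - 5*q - 6))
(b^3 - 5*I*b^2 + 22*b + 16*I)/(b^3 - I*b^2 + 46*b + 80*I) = (b + I)/(b + 5*I)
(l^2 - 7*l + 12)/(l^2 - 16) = (l - 3)/(l + 4)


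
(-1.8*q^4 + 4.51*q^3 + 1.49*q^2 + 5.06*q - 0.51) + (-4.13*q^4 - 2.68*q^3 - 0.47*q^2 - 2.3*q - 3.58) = -5.93*q^4 + 1.83*q^3 + 1.02*q^2 + 2.76*q - 4.09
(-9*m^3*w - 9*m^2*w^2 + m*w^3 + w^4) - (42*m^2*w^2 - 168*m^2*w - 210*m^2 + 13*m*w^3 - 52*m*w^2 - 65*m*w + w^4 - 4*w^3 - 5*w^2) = -9*m^3*w - 51*m^2*w^2 + 168*m^2*w + 210*m^2 - 12*m*w^3 + 52*m*w^2 + 65*m*w + 4*w^3 + 5*w^2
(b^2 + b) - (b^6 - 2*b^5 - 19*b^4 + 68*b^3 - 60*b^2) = -b^6 + 2*b^5 + 19*b^4 - 68*b^3 + 61*b^2 + b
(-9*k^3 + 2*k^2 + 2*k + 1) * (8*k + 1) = -72*k^4 + 7*k^3 + 18*k^2 + 10*k + 1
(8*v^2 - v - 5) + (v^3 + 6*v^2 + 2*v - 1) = v^3 + 14*v^2 + v - 6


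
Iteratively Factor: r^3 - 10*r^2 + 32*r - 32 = (r - 2)*(r^2 - 8*r + 16) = (r - 4)*(r - 2)*(r - 4)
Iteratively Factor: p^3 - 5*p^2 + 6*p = (p - 2)*(p^2 - 3*p) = p*(p - 2)*(p - 3)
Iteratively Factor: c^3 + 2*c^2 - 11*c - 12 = (c + 1)*(c^2 + c - 12) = (c + 1)*(c + 4)*(c - 3)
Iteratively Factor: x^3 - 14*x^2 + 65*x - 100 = (x - 5)*(x^2 - 9*x + 20) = (x - 5)*(x - 4)*(x - 5)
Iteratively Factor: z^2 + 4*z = (z + 4)*(z)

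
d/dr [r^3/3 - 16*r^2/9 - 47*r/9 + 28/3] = r^2 - 32*r/9 - 47/9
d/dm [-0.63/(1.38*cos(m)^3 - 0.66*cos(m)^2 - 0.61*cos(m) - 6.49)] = (-2.6082*cos(m)^2 + 0.8316*cos(m) + 0.3843)*sin(m)/(-1.38*cos(m)^3 + 0.66*cos(m)^2 + 0.61*cos(m) + 6.49)^2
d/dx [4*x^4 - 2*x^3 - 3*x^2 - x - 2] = 16*x^3 - 6*x^2 - 6*x - 1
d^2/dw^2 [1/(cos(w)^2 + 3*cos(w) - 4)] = (-4*sin(w)^4 + 27*sin(w)^2 - 3*cos(w)/4 - 9*cos(3*w)/4 + 3)/((cos(w) - 1)^3*(cos(w) + 4)^3)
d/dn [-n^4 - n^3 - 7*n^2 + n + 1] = -4*n^3 - 3*n^2 - 14*n + 1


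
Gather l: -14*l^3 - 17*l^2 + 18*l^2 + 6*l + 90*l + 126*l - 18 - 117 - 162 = -14*l^3 + l^2 + 222*l - 297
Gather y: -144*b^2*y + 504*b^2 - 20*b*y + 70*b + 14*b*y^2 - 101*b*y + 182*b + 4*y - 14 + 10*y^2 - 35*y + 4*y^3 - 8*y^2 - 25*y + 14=504*b^2 + 252*b + 4*y^3 + y^2*(14*b + 2) + y*(-144*b^2 - 121*b - 56)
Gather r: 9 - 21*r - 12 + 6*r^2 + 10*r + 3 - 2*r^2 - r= 4*r^2 - 12*r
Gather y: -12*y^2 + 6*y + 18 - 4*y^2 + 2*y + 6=-16*y^2 + 8*y + 24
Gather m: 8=8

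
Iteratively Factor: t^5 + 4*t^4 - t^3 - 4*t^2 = (t)*(t^4 + 4*t^3 - t^2 - 4*t) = t*(t + 4)*(t^3 - t) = t*(t - 1)*(t + 4)*(t^2 + t) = t^2*(t - 1)*(t + 4)*(t + 1)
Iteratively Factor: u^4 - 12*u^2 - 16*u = (u - 4)*(u^3 + 4*u^2 + 4*u) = (u - 4)*(u + 2)*(u^2 + 2*u) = u*(u - 4)*(u + 2)*(u + 2)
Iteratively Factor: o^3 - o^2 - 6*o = (o + 2)*(o^2 - 3*o) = o*(o + 2)*(o - 3)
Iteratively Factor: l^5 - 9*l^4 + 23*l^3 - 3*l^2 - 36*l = (l + 1)*(l^4 - 10*l^3 + 33*l^2 - 36*l) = (l - 3)*(l + 1)*(l^3 - 7*l^2 + 12*l) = l*(l - 3)*(l + 1)*(l^2 - 7*l + 12) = l*(l - 3)^2*(l + 1)*(l - 4)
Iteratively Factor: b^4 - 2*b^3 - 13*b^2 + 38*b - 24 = (b - 2)*(b^3 - 13*b + 12) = (b - 2)*(b - 1)*(b^2 + b - 12) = (b - 3)*(b - 2)*(b - 1)*(b + 4)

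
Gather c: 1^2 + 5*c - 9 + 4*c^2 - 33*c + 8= 4*c^2 - 28*c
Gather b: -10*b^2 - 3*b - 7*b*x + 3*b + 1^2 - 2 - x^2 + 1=-10*b^2 - 7*b*x - x^2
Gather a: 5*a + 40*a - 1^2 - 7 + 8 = 45*a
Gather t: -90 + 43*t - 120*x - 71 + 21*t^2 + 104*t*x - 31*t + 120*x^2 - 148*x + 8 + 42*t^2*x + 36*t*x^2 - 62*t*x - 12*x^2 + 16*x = t^2*(42*x + 21) + t*(36*x^2 + 42*x + 12) + 108*x^2 - 252*x - 153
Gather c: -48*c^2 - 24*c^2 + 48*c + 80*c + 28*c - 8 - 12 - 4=-72*c^2 + 156*c - 24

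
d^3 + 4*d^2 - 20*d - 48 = (d - 4)*(d + 2)*(d + 6)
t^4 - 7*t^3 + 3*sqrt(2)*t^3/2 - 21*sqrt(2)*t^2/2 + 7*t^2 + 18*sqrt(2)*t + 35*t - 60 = (t - 4)*(t - 3)*(t - sqrt(2))*(t + 5*sqrt(2)/2)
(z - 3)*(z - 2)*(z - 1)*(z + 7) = z^4 + z^3 - 31*z^2 + 71*z - 42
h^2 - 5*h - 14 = (h - 7)*(h + 2)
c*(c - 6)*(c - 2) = c^3 - 8*c^2 + 12*c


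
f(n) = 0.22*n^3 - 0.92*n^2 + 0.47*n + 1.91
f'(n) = 0.66*n^2 - 1.84*n + 0.47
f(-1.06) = 0.12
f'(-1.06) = 3.16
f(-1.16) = -0.22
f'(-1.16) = 3.49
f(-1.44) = -1.33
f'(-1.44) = 4.49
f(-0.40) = 1.56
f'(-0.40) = 1.31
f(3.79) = 2.45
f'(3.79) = 2.98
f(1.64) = 1.18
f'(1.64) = -0.77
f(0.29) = 1.97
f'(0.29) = -0.01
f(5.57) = 14.00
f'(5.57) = 10.70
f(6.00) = 19.13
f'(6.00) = 13.19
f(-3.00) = -13.72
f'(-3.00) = 11.93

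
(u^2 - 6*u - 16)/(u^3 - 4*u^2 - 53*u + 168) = (u + 2)/(u^2 + 4*u - 21)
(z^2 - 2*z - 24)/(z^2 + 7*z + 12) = (z - 6)/(z + 3)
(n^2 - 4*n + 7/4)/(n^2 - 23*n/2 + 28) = (n - 1/2)/(n - 8)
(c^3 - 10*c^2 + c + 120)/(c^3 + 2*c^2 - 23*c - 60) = (c - 8)/(c + 4)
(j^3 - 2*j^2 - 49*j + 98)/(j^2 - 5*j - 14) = (j^2 + 5*j - 14)/(j + 2)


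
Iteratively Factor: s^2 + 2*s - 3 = (s - 1)*(s + 3)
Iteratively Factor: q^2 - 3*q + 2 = (q - 1)*(q - 2)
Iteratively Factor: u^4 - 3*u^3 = (u)*(u^3 - 3*u^2) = u*(u - 3)*(u^2) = u^2*(u - 3)*(u)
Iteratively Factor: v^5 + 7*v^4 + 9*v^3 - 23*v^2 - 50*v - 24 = (v - 2)*(v^4 + 9*v^3 + 27*v^2 + 31*v + 12) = (v - 2)*(v + 1)*(v^3 + 8*v^2 + 19*v + 12) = (v - 2)*(v + 1)*(v + 3)*(v^2 + 5*v + 4) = (v - 2)*(v + 1)^2*(v + 3)*(v + 4)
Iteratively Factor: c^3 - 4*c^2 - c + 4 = (c - 1)*(c^2 - 3*c - 4) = (c - 4)*(c - 1)*(c + 1)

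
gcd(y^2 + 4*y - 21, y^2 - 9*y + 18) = y - 3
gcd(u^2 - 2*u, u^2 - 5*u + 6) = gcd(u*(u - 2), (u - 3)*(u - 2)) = u - 2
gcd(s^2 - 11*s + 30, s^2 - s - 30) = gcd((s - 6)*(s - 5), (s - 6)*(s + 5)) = s - 6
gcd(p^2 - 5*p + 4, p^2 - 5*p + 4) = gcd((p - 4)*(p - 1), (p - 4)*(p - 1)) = p^2 - 5*p + 4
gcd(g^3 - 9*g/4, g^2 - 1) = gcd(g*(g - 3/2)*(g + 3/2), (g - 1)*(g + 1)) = 1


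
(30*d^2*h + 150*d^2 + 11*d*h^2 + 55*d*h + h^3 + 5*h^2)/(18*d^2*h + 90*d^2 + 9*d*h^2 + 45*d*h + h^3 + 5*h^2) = (5*d + h)/(3*d + h)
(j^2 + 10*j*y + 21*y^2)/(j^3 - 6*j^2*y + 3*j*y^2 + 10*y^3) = (j^2 + 10*j*y + 21*y^2)/(j^3 - 6*j^2*y + 3*j*y^2 + 10*y^3)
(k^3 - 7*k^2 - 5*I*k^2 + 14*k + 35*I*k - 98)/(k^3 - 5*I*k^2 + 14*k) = (k - 7)/k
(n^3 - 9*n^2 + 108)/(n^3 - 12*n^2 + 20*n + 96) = (n^2 - 3*n - 18)/(n^2 - 6*n - 16)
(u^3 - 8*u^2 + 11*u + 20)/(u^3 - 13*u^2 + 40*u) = (u^2 - 3*u - 4)/(u*(u - 8))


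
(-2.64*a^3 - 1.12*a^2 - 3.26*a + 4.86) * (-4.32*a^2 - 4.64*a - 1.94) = 11.4048*a^5 + 17.088*a^4 + 24.4016*a^3 - 3.69600000000001*a^2 - 16.226*a - 9.4284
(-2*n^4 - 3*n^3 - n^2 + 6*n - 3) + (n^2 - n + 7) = -2*n^4 - 3*n^3 + 5*n + 4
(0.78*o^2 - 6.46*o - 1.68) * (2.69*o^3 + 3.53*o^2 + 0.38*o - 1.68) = 2.0982*o^5 - 14.624*o^4 - 27.0266*o^3 - 9.6956*o^2 + 10.2144*o + 2.8224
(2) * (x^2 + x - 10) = 2*x^2 + 2*x - 20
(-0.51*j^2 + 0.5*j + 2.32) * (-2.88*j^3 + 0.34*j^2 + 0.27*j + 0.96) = 1.4688*j^5 - 1.6134*j^4 - 6.6493*j^3 + 0.4342*j^2 + 1.1064*j + 2.2272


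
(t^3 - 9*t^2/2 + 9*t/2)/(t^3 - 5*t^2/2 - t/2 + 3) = t*(t - 3)/(t^2 - t - 2)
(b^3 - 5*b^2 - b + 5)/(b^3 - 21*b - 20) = (b - 1)/(b + 4)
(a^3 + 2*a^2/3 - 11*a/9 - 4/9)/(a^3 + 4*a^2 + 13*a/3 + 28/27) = 3*(a - 1)/(3*a + 7)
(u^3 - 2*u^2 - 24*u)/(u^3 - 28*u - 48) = u/(u + 2)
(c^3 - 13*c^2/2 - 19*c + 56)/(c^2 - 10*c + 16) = c + 7/2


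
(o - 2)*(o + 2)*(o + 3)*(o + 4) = o^4 + 7*o^3 + 8*o^2 - 28*o - 48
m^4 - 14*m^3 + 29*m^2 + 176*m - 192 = (m - 8)^2*(m - 1)*(m + 3)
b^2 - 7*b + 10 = (b - 5)*(b - 2)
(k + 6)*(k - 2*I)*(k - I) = k^3 + 6*k^2 - 3*I*k^2 - 2*k - 18*I*k - 12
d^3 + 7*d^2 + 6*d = d*(d + 1)*(d + 6)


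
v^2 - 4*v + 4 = (v - 2)^2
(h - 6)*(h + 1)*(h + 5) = h^3 - 31*h - 30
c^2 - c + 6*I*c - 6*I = (c - 1)*(c + 6*I)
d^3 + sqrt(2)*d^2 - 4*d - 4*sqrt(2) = (d - 2)*(d + 2)*(d + sqrt(2))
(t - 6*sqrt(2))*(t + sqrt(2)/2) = t^2 - 11*sqrt(2)*t/2 - 6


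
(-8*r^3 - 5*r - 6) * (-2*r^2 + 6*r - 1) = 16*r^5 - 48*r^4 + 18*r^3 - 18*r^2 - 31*r + 6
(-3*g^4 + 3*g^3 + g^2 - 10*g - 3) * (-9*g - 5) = 27*g^5 - 12*g^4 - 24*g^3 + 85*g^2 + 77*g + 15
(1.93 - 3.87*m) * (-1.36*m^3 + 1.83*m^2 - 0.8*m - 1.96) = 5.2632*m^4 - 9.7069*m^3 + 6.6279*m^2 + 6.0412*m - 3.7828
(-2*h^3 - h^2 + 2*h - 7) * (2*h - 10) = -4*h^4 + 18*h^3 + 14*h^2 - 34*h + 70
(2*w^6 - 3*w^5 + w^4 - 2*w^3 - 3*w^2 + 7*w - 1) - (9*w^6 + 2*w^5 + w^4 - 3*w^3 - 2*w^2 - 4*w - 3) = -7*w^6 - 5*w^5 + w^3 - w^2 + 11*w + 2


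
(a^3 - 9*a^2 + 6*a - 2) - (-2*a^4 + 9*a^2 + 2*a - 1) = 2*a^4 + a^3 - 18*a^2 + 4*a - 1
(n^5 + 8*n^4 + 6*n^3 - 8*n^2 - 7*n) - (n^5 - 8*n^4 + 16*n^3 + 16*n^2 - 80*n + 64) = 16*n^4 - 10*n^3 - 24*n^2 + 73*n - 64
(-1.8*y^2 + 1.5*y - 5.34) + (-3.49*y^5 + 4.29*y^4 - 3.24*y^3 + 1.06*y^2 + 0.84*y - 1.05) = -3.49*y^5 + 4.29*y^4 - 3.24*y^3 - 0.74*y^2 + 2.34*y - 6.39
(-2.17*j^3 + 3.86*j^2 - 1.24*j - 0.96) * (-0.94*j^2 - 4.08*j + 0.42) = 2.0398*j^5 + 5.2252*j^4 - 15.4946*j^3 + 7.5828*j^2 + 3.396*j - 0.4032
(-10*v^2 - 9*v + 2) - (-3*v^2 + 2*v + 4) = -7*v^2 - 11*v - 2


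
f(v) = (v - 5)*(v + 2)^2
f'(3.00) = 5.00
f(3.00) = -50.00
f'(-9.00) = 245.00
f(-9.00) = -686.00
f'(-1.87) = -1.77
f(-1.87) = -0.12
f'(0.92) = -15.30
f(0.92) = -34.79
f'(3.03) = 5.48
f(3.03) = -49.84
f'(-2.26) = 3.84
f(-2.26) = -0.49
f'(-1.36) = -7.73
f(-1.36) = -2.61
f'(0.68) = -15.97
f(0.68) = -31.03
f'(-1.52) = -6.03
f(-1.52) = -1.50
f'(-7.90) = 187.03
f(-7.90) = -449.05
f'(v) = (v - 5)*(2*v + 4) + (v + 2)^2 = (v + 2)*(3*v - 8)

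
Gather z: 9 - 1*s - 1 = 8 - s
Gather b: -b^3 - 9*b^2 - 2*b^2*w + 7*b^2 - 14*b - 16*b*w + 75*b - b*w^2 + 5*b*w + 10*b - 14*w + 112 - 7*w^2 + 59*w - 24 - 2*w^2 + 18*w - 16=-b^3 + b^2*(-2*w - 2) + b*(-w^2 - 11*w + 71) - 9*w^2 + 63*w + 72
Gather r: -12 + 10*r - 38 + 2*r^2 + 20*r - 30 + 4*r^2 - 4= 6*r^2 + 30*r - 84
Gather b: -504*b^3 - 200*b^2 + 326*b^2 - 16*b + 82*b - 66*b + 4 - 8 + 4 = -504*b^3 + 126*b^2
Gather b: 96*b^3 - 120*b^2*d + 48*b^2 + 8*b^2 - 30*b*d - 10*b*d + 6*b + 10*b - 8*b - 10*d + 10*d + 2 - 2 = 96*b^3 + b^2*(56 - 120*d) + b*(8 - 40*d)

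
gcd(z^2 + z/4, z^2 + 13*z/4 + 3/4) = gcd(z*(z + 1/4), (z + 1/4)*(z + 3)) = z + 1/4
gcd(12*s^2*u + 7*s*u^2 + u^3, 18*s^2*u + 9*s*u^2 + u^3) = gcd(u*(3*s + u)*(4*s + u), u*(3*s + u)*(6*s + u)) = 3*s*u + u^2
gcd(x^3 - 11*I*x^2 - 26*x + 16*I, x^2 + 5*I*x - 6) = 1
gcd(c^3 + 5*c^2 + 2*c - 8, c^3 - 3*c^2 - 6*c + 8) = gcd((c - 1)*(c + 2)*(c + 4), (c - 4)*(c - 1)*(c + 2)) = c^2 + c - 2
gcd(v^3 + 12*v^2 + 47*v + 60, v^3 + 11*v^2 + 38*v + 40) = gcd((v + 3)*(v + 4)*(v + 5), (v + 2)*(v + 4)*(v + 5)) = v^2 + 9*v + 20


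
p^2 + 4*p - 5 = (p - 1)*(p + 5)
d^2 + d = d*(d + 1)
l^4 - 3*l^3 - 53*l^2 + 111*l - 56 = (l - 8)*(l - 1)^2*(l + 7)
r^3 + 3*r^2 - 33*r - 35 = (r - 5)*(r + 1)*(r + 7)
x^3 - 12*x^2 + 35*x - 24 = (x - 8)*(x - 3)*(x - 1)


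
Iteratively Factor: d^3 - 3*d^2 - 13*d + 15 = (d - 5)*(d^2 + 2*d - 3) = (d - 5)*(d + 3)*(d - 1)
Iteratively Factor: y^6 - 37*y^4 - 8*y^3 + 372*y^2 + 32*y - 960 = (y - 5)*(y^5 + 5*y^4 - 12*y^3 - 68*y^2 + 32*y + 192) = (y - 5)*(y - 2)*(y^4 + 7*y^3 + 2*y^2 - 64*y - 96) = (y - 5)*(y - 2)*(y + 2)*(y^3 + 5*y^2 - 8*y - 48) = (y - 5)*(y - 3)*(y - 2)*(y + 2)*(y^2 + 8*y + 16) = (y - 5)*(y - 3)*(y - 2)*(y + 2)*(y + 4)*(y + 4)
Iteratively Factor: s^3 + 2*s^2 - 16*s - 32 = (s + 4)*(s^2 - 2*s - 8) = (s + 2)*(s + 4)*(s - 4)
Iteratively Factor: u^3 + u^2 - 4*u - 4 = (u + 2)*(u^2 - u - 2) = (u - 2)*(u + 2)*(u + 1)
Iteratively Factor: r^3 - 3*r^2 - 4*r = (r + 1)*(r^2 - 4*r) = (r - 4)*(r + 1)*(r)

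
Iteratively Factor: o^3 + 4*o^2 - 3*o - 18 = (o + 3)*(o^2 + o - 6) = (o + 3)^2*(o - 2)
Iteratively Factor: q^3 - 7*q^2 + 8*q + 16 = (q - 4)*(q^2 - 3*q - 4) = (q - 4)^2*(q + 1)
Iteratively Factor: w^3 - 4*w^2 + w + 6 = (w + 1)*(w^2 - 5*w + 6) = (w - 2)*(w + 1)*(w - 3)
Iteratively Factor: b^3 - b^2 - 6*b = (b - 3)*(b^2 + 2*b) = (b - 3)*(b + 2)*(b)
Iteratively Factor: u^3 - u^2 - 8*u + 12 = (u - 2)*(u^2 + u - 6) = (u - 2)^2*(u + 3)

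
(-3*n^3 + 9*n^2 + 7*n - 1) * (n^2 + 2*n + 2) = -3*n^5 + 3*n^4 + 19*n^3 + 31*n^2 + 12*n - 2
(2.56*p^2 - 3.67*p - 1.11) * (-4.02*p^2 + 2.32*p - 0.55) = -10.2912*p^4 + 20.6926*p^3 - 5.4602*p^2 - 0.5567*p + 0.6105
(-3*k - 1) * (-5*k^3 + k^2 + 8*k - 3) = 15*k^4 + 2*k^3 - 25*k^2 + k + 3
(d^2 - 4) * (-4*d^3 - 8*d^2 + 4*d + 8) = -4*d^5 - 8*d^4 + 20*d^3 + 40*d^2 - 16*d - 32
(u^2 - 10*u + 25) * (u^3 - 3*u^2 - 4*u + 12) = u^5 - 13*u^4 + 51*u^3 - 23*u^2 - 220*u + 300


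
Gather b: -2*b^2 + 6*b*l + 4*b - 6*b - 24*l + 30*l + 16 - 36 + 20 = -2*b^2 + b*(6*l - 2) + 6*l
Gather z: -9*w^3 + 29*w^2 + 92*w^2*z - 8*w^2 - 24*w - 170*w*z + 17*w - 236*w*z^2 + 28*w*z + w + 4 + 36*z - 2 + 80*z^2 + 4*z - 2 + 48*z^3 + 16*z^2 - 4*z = -9*w^3 + 21*w^2 - 6*w + 48*z^3 + z^2*(96 - 236*w) + z*(92*w^2 - 142*w + 36)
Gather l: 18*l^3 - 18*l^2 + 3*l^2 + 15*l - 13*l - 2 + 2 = 18*l^3 - 15*l^2 + 2*l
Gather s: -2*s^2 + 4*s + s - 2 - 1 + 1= -2*s^2 + 5*s - 2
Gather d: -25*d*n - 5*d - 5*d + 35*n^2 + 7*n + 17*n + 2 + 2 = d*(-25*n - 10) + 35*n^2 + 24*n + 4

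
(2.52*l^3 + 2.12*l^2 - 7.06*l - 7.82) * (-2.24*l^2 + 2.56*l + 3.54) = -5.6448*l^5 + 1.7024*l^4 + 30.1624*l^3 + 6.948*l^2 - 45.0116*l - 27.6828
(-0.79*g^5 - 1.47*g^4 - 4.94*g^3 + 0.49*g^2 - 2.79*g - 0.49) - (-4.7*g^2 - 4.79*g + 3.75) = -0.79*g^5 - 1.47*g^4 - 4.94*g^3 + 5.19*g^2 + 2.0*g - 4.24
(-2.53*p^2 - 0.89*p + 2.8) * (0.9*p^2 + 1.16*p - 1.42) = -2.277*p^4 - 3.7358*p^3 + 5.0802*p^2 + 4.5118*p - 3.976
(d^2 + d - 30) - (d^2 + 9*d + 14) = -8*d - 44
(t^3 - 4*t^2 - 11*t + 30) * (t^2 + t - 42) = t^5 - 3*t^4 - 57*t^3 + 187*t^2 + 492*t - 1260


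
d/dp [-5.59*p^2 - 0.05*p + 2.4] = -11.18*p - 0.05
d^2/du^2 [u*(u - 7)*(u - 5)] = 6*u - 24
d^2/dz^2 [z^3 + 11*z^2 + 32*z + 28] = 6*z + 22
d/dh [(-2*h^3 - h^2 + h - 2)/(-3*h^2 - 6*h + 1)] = (6*h^4 + 24*h^3 + 3*h^2 - 14*h - 11)/(9*h^4 + 36*h^3 + 30*h^2 - 12*h + 1)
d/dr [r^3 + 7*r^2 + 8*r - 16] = 3*r^2 + 14*r + 8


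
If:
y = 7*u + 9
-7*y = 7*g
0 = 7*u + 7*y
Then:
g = -9/8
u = -9/8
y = 9/8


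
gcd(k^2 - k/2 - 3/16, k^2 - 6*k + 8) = 1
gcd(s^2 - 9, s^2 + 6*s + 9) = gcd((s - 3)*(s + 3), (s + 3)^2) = s + 3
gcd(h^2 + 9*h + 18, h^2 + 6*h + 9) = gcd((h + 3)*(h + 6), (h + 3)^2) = h + 3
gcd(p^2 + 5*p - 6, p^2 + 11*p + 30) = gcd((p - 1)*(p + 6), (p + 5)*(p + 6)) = p + 6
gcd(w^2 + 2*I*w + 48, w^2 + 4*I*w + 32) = w + 8*I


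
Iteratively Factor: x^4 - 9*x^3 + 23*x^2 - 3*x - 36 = (x - 4)*(x^3 - 5*x^2 + 3*x + 9) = (x - 4)*(x + 1)*(x^2 - 6*x + 9) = (x - 4)*(x - 3)*(x + 1)*(x - 3)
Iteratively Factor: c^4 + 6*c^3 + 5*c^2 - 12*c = (c)*(c^3 + 6*c^2 + 5*c - 12) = c*(c - 1)*(c^2 + 7*c + 12) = c*(c - 1)*(c + 4)*(c + 3)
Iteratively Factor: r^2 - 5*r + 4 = (r - 1)*(r - 4)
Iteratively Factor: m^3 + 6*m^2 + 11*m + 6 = (m + 2)*(m^2 + 4*m + 3) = (m + 2)*(m + 3)*(m + 1)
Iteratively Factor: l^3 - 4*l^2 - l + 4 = (l + 1)*(l^2 - 5*l + 4) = (l - 4)*(l + 1)*(l - 1)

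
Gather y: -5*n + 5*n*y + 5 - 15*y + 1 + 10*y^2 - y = -5*n + 10*y^2 + y*(5*n - 16) + 6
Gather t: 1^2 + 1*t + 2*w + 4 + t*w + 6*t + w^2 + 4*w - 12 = t*(w + 7) + w^2 + 6*w - 7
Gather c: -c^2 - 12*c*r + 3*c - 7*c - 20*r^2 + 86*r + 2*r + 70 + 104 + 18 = -c^2 + c*(-12*r - 4) - 20*r^2 + 88*r + 192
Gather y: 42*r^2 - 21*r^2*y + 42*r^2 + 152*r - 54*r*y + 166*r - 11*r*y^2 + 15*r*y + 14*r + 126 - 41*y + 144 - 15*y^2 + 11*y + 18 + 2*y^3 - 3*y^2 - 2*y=84*r^2 + 332*r + 2*y^3 + y^2*(-11*r - 18) + y*(-21*r^2 - 39*r - 32) + 288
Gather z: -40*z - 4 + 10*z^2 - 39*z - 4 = 10*z^2 - 79*z - 8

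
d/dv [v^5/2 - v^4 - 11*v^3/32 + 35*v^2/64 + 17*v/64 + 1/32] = 5*v^4/2 - 4*v^3 - 33*v^2/32 + 35*v/32 + 17/64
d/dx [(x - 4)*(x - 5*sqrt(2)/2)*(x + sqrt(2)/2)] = 3*x^2 - 8*x - 4*sqrt(2)*x - 5/2 + 8*sqrt(2)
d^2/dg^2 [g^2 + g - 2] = 2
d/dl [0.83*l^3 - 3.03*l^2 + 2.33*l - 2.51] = 2.49*l^2 - 6.06*l + 2.33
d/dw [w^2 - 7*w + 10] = 2*w - 7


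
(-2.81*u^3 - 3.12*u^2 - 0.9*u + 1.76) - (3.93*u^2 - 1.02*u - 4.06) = -2.81*u^3 - 7.05*u^2 + 0.12*u + 5.82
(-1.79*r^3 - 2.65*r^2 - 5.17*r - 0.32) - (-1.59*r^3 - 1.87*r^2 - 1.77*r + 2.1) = -0.2*r^3 - 0.78*r^2 - 3.4*r - 2.42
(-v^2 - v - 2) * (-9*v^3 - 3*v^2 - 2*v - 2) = 9*v^5 + 12*v^4 + 23*v^3 + 10*v^2 + 6*v + 4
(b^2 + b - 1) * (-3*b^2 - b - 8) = -3*b^4 - 4*b^3 - 6*b^2 - 7*b + 8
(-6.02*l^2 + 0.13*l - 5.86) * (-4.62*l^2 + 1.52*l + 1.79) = 27.8124*l^4 - 9.751*l^3 + 16.495*l^2 - 8.6745*l - 10.4894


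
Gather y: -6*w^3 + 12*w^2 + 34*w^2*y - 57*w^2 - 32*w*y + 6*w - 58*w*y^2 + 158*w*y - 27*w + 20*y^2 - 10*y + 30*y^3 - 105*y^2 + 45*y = -6*w^3 - 45*w^2 - 21*w + 30*y^3 + y^2*(-58*w - 85) + y*(34*w^2 + 126*w + 35)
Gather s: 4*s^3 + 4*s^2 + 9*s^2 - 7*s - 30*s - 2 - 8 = 4*s^3 + 13*s^2 - 37*s - 10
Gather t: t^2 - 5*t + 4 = t^2 - 5*t + 4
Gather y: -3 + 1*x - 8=x - 11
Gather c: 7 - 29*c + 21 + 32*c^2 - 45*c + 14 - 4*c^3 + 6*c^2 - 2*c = -4*c^3 + 38*c^2 - 76*c + 42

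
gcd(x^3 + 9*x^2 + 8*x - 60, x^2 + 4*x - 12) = x^2 + 4*x - 12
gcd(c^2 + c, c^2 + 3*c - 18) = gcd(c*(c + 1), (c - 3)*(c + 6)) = 1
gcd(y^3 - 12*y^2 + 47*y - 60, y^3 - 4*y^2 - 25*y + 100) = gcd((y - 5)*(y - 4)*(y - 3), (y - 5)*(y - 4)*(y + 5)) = y^2 - 9*y + 20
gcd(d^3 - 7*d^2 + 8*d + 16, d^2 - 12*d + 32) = d - 4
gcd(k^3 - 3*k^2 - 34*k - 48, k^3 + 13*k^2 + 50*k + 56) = k + 2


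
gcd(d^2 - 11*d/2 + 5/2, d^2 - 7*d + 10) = d - 5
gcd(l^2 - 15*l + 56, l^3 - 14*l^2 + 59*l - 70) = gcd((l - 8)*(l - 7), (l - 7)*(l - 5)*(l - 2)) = l - 7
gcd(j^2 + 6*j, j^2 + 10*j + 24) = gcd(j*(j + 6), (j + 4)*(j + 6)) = j + 6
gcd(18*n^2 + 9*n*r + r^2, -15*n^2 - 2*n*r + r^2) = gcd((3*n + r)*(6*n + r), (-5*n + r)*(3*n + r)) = 3*n + r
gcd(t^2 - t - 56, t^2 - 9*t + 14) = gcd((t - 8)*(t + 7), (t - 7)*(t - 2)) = 1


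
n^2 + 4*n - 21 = (n - 3)*(n + 7)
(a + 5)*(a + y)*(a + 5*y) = a^3 + 6*a^2*y + 5*a^2 + 5*a*y^2 + 30*a*y + 25*y^2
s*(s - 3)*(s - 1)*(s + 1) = s^4 - 3*s^3 - s^2 + 3*s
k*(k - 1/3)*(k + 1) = k^3 + 2*k^2/3 - k/3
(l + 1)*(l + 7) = l^2 + 8*l + 7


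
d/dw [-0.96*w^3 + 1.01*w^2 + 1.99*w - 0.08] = -2.88*w^2 + 2.02*w + 1.99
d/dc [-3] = 0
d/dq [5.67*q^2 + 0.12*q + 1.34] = 11.34*q + 0.12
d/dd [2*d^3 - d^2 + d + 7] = 6*d^2 - 2*d + 1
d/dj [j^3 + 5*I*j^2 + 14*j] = 3*j^2 + 10*I*j + 14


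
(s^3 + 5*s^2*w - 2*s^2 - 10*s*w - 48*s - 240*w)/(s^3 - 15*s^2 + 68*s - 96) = (s^2 + 5*s*w + 6*s + 30*w)/(s^2 - 7*s + 12)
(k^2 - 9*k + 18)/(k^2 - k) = (k^2 - 9*k + 18)/(k*(k - 1))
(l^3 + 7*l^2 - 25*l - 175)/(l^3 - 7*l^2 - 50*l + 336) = (l^2 - 25)/(l^2 - 14*l + 48)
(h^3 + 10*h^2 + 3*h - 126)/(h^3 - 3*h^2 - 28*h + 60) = (h^3 + 10*h^2 + 3*h - 126)/(h^3 - 3*h^2 - 28*h + 60)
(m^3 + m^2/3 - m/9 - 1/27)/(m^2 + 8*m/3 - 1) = (9*m^2 + 6*m + 1)/(9*(m + 3))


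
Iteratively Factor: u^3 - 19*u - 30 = (u + 2)*(u^2 - 2*u - 15) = (u - 5)*(u + 2)*(u + 3)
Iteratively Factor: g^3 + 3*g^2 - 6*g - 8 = (g + 1)*(g^2 + 2*g - 8) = (g - 2)*(g + 1)*(g + 4)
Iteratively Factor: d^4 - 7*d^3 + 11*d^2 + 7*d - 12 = (d - 4)*(d^3 - 3*d^2 - d + 3) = (d - 4)*(d - 3)*(d^2 - 1) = (d - 4)*(d - 3)*(d + 1)*(d - 1)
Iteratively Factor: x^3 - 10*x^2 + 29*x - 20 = (x - 5)*(x^2 - 5*x + 4) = (x - 5)*(x - 4)*(x - 1)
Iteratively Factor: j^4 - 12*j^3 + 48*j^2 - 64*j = (j - 4)*(j^3 - 8*j^2 + 16*j) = (j - 4)^2*(j^2 - 4*j) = j*(j - 4)^2*(j - 4)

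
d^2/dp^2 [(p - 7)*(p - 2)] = 2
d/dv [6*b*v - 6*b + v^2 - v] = 6*b + 2*v - 1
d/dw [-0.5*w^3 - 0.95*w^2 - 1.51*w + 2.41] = -1.5*w^2 - 1.9*w - 1.51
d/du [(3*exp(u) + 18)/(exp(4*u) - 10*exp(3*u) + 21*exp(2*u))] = 3*(-3*exp(3*u) - 4*exp(2*u) + 159*exp(u) - 252)*exp(-2*u)/(exp(4*u) - 20*exp(3*u) + 142*exp(2*u) - 420*exp(u) + 441)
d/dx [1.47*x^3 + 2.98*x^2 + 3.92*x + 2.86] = 4.41*x^2 + 5.96*x + 3.92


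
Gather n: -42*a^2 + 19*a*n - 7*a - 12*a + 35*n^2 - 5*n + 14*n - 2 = -42*a^2 - 19*a + 35*n^2 + n*(19*a + 9) - 2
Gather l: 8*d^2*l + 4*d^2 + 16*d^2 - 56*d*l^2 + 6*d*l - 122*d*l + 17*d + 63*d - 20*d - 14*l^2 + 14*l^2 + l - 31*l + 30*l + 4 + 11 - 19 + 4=20*d^2 - 56*d*l^2 + 60*d + l*(8*d^2 - 116*d)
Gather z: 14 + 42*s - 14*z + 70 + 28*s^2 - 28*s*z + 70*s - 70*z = 28*s^2 + 112*s + z*(-28*s - 84) + 84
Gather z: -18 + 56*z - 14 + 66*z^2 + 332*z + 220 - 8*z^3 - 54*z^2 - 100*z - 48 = -8*z^3 + 12*z^2 + 288*z + 140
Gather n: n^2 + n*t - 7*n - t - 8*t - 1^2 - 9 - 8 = n^2 + n*(t - 7) - 9*t - 18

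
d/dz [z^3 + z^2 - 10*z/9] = 3*z^2 + 2*z - 10/9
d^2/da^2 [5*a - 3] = 0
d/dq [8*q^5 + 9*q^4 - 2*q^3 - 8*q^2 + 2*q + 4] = 40*q^4 + 36*q^3 - 6*q^2 - 16*q + 2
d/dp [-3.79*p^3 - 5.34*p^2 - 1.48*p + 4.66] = -11.37*p^2 - 10.68*p - 1.48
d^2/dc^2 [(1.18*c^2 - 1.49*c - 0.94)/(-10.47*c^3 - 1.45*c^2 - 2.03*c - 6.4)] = (-258.705324*c^6 + 980.010846*c^5 + 1522.72539*c^4 + 1285.176812*c^3 - 1000.669416*c^2 - 444.28698*c - 145.080868)/(1147.730823*c^9 + 476.850915*c^8 + 733.630806*c^7 + 2292.680575*c^6 + 725.211294*c^5 + 874.451355*c^4 + 1407.949427*c^3 + 257.29728*c^2 + 249.4464*c + 262.144)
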